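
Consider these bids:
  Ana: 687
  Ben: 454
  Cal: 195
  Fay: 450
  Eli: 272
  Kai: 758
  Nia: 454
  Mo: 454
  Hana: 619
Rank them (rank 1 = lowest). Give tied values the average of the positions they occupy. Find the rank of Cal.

1

Sorted (ascending): 195, 272, 450, 454, 454, 454, 619, 687, 758
The 3 values of 454 occupy positions 4–6 → average rank 5.
Cal has value 195 → rank 1.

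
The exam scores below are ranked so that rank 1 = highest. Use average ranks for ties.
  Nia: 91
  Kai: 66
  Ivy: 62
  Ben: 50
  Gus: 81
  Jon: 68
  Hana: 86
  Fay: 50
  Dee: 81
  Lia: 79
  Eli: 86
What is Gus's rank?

Sorted (descending): 91, 86, 86, 81, 81, 79, 68, 66, 62, 50, 50
The 2 values of 86 occupy positions 2–3 → average rank (2+3)/2 = 2.5.
The 2 values of 81 occupy positions 4–5 → average rank (4+5)/2 = 4.5.
The 2 values of 50 occupy positions 10–11 → average rank (10+11)/2 = 10.5.
Gus has value 81 → rank 4.5.

4.5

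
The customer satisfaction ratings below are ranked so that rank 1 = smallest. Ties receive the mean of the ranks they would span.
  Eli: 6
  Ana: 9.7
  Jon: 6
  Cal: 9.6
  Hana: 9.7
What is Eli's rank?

Sorted (ascending): 6, 6, 9.6, 9.7, 9.7
The 2 values of 6 occupy positions 1–2 → average rank (1+2)/2 = 1.5.
The 2 values of 9.7 occupy positions 4–5 → average rank (4+5)/2 = 4.5.
Eli has value 6 → rank 1.5.

1.5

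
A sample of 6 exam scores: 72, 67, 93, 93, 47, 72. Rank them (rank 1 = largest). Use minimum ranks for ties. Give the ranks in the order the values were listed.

Sorted (descending): 93, 93, 72, 72, 67, 47
The 2 values of 93 occupy positions 1–2 → each gets rank 1.
The 2 values of 72 occupy positions 3–4 → each gets rank 3.

3, 5, 1, 1, 6, 3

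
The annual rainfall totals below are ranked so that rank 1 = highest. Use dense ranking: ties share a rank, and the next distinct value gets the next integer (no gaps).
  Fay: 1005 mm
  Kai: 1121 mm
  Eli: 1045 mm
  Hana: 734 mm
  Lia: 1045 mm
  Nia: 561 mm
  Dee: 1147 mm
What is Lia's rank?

3

Sorted (descending): 1147, 1121, 1045, 1045, 1005, 734, 561
The 2 values of 1045 share dense rank 3.
Remaining distinct values take the next consecutive integers.
Lia has value 1045 mm → rank 3.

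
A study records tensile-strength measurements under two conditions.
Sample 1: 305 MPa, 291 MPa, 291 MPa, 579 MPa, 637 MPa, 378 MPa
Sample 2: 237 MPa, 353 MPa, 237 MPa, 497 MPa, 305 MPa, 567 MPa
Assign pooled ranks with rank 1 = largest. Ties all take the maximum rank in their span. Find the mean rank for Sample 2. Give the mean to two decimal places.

Sorted (descending): 637, 579, 567, 497, 378, 353, 305, 305, 291, 291, 237, 237
The 2 values of 305 occupy positions 7–8 → each gets rank 8.
The 2 values of 291 occupy positions 9–10 → each gets rank 10.
The 2 values of 237 occupy positions 11–12 → each gets rank 12.
Sample 2 values → pooled ranks: 237→12, 353→6, 237→12, 497→4, 305→8, 567→3
Mean rank = (12 + 6 + 12 + 4 + 8 + 3) / 6 = 7.50

7.50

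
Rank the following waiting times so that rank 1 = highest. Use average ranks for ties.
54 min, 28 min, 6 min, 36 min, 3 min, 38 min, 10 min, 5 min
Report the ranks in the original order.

1, 4, 6, 3, 8, 2, 5, 7

Sorted (descending): 54, 38, 36, 28, 10, 6, 5, 3
No ties — each value takes its position as its rank.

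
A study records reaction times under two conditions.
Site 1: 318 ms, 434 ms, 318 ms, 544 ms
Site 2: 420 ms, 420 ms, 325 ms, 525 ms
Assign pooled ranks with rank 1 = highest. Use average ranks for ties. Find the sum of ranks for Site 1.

19

Sorted (descending): 544, 525, 434, 420, 420, 325, 318, 318
The 2 values of 420 occupy positions 4–5 → average rank (4+5)/2 = 4.5.
The 2 values of 318 occupy positions 7–8 → average rank (7+8)/2 = 7.5.
Site 1 values → pooled ranks: 318→7.5, 434→3, 318→7.5, 544→1
Rank sum = 7.5 + 3 + 7.5 + 1 = 19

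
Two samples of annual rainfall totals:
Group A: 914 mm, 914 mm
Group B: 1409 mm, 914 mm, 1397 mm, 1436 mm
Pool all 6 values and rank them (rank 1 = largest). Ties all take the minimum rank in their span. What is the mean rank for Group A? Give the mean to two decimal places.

4.00

Sorted (descending): 1436, 1409, 1397, 914, 914, 914
The 3 values of 914 occupy positions 4–6 → each gets rank 4.
Group A values → pooled ranks: 914→4, 914→4
Mean rank = (4 + 4) / 2 = 4.00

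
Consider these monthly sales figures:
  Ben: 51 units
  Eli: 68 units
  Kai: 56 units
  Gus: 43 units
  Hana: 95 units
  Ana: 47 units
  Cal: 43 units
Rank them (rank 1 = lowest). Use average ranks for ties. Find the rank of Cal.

1.5

Sorted (ascending): 43, 43, 47, 51, 56, 68, 95
The 2 values of 43 occupy positions 1–2 → average rank (1+2)/2 = 1.5.
Cal has value 43 units → rank 1.5.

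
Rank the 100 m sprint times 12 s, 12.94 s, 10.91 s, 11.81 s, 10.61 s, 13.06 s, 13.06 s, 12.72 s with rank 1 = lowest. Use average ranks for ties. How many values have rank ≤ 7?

Sorted (ascending): 10.61, 10.91, 11.81, 12, 12.72, 12.94, 13.06, 13.06
The 2 values of 13.06 occupy positions 7–8 → average rank (7+8)/2 = 7.5.
Ranks ≤ 7: {1, 2, 3, 4, 5, 6} → 6 values.

6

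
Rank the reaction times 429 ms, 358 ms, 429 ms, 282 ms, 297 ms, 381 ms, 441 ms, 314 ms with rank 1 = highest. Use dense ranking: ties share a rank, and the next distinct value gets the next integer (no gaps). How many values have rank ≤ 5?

Sorted (descending): 441, 429, 429, 381, 358, 314, 297, 282
The 2 values of 429 share dense rank 2.
Remaining distinct values take the next consecutive integers.
Ranks ≤ 5: {1, 2, 2, 3, 4, 5} → 6 values.

6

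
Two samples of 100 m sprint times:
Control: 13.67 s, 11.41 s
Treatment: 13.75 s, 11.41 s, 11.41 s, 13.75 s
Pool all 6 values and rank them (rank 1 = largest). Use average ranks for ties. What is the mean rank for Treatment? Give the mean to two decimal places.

3.25

Sorted (descending): 13.75, 13.75, 13.67, 11.41, 11.41, 11.41
The 2 values of 13.75 occupy positions 1–2 → average rank (1+2)/2 = 1.5.
The 3 values of 11.41 occupy positions 4–6 → average rank 5.
Treatment values → pooled ranks: 13.75→1.5, 11.41→5, 11.41→5, 13.75→1.5
Mean rank = (1.5 + 5 + 5 + 1.5) / 4 = 3.25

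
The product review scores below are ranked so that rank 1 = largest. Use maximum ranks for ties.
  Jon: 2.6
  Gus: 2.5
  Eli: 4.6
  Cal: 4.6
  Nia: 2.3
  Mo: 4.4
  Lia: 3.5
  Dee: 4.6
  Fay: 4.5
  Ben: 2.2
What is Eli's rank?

3

Sorted (descending): 4.6, 4.6, 4.6, 4.5, 4.4, 3.5, 2.6, 2.5, 2.3, 2.2
The 3 values of 4.6 occupy positions 1–3 → each gets rank 3.
Eli has value 4.6 → rank 3.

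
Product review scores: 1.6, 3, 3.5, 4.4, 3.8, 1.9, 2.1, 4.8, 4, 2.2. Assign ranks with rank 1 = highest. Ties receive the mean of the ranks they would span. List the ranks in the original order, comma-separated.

10, 6, 5, 2, 4, 9, 8, 1, 3, 7

Sorted (descending): 4.8, 4.4, 4, 3.8, 3.5, 3, 2.2, 2.1, 1.9, 1.6
No ties — each value takes its position as its rank.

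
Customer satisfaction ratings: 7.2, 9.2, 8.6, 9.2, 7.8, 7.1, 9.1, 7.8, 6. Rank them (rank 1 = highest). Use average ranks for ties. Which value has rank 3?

Sorted (descending): 9.2, 9.2, 9.1, 8.6, 7.8, 7.8, 7.2, 7.1, 6
The 2 values of 9.2 occupy positions 1–2 → average rank (1+2)/2 = 1.5.
The 2 values of 7.8 occupy positions 5–6 → average rank (5+6)/2 = 5.5.
Rank 3 → value 9.1.

9.1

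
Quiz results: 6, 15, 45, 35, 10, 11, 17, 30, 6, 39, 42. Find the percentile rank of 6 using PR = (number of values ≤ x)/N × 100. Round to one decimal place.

18.2

N = 11.
Strictly below 6: 0. Equal to 6: 2.
PR = 2/11 × 100 = 18.2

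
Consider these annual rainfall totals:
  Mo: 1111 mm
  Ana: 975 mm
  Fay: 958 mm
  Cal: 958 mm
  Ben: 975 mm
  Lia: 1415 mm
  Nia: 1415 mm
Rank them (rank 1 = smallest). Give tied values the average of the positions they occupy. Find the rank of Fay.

Sorted (ascending): 958, 958, 975, 975, 1111, 1415, 1415
The 2 values of 958 occupy positions 1–2 → average rank (1+2)/2 = 1.5.
The 2 values of 975 occupy positions 3–4 → average rank (3+4)/2 = 3.5.
The 2 values of 1415 occupy positions 6–7 → average rank (6+7)/2 = 6.5.
Fay has value 958 mm → rank 1.5.

1.5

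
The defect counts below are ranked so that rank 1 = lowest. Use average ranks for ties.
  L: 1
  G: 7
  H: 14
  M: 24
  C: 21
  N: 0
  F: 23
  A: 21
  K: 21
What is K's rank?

6

Sorted (ascending): 0, 1, 7, 14, 21, 21, 21, 23, 24
The 3 values of 21 occupy positions 5–7 → average rank 6.
K has value 21 → rank 6.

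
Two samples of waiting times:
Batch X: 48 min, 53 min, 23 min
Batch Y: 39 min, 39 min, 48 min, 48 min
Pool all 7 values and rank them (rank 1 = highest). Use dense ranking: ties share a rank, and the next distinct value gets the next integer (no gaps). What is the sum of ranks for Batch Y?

10

Sorted (descending): 53, 48, 48, 48, 39, 39, 23
The 3 values of 48 share dense rank 2.
The 2 values of 39 share dense rank 3.
Remaining distinct values take the next consecutive integers.
Batch Y values → pooled ranks: 39→3, 39→3, 48→2, 48→2
Rank sum = 3 + 3 + 2 + 2 = 10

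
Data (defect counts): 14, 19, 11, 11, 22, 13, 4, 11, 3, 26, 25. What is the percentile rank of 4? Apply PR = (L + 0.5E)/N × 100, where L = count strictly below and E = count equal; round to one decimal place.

N = 11.
Strictly below 4: 1. Equal to 4: 1.
PR = (1 + 0.5·1)/11 × 100 = 13.6

13.6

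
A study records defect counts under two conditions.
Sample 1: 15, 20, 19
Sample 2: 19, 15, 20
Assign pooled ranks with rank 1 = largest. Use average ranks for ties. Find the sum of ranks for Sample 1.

10.5

Sorted (descending): 20, 20, 19, 19, 15, 15
The 2 values of 20 occupy positions 1–2 → average rank (1+2)/2 = 1.5.
The 2 values of 19 occupy positions 3–4 → average rank (3+4)/2 = 3.5.
The 2 values of 15 occupy positions 5–6 → average rank (5+6)/2 = 5.5.
Sample 1 values → pooled ranks: 15→5.5, 20→1.5, 19→3.5
Rank sum = 5.5 + 1.5 + 3.5 = 10.5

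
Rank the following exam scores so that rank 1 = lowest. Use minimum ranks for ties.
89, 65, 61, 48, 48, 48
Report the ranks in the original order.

Sorted (ascending): 48, 48, 48, 61, 65, 89
The 3 values of 48 occupy positions 1–3 → each gets rank 1.

6, 5, 4, 1, 1, 1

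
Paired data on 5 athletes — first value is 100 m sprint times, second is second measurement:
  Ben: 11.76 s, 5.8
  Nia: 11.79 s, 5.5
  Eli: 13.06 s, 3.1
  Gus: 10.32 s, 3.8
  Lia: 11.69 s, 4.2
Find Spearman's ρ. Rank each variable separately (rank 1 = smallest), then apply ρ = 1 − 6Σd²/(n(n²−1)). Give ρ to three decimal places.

Ranks of variable 1: 3, 4, 5, 1, 2
Ranks of variable 2: 5, 4, 1, 2, 3
d = r₁ − r₂: -2, 0, 4, -1, -1
d²: 4, 0, 16, 1, 1; Σd² = 22
ρ = 1 − 6·22/(5·24) = 1 − 132/120 = -0.100

-0.100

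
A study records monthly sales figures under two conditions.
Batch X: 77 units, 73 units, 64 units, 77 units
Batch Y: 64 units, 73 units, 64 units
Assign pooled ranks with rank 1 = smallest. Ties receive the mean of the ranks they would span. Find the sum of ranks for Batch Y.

8.5

Sorted (ascending): 64, 64, 64, 73, 73, 77, 77
The 3 values of 64 occupy positions 1–3 → average rank 2.
The 2 values of 73 occupy positions 4–5 → average rank (4+5)/2 = 4.5.
The 2 values of 77 occupy positions 6–7 → average rank (6+7)/2 = 6.5.
Batch Y values → pooled ranks: 64→2, 73→4.5, 64→2
Rank sum = 2 + 4.5 + 2 = 8.5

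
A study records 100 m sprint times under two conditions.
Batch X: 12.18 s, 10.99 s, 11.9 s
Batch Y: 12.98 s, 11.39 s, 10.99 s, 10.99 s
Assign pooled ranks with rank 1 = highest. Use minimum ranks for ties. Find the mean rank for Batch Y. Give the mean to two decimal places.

Sorted (descending): 12.98, 12.18, 11.9, 11.39, 10.99, 10.99, 10.99
The 3 values of 10.99 occupy positions 5–7 → each gets rank 5.
Batch Y values → pooled ranks: 12.98→1, 11.39→4, 10.99→5, 10.99→5
Mean rank = (1 + 4 + 5 + 5) / 4 = 3.75

3.75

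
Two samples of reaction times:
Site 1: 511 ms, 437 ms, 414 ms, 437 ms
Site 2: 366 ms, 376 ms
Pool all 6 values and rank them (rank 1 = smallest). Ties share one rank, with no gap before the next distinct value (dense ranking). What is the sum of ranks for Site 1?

Sorted (ascending): 366, 376, 414, 437, 437, 511
The 2 values of 437 share dense rank 4.
Remaining distinct values take the next consecutive integers.
Site 1 values → pooled ranks: 511→5, 437→4, 414→3, 437→4
Rank sum = 5 + 4 + 3 + 4 = 16

16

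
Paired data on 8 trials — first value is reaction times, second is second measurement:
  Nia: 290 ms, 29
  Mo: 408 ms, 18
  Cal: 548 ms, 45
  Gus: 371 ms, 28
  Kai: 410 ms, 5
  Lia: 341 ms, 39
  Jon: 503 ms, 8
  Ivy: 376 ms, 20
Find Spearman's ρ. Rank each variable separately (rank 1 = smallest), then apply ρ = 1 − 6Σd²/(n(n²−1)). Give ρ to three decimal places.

Ranks of variable 1: 1, 5, 8, 3, 6, 2, 7, 4
Ranks of variable 2: 6, 3, 8, 5, 1, 7, 2, 4
d = r₁ − r₂: -5, 2, 0, -2, 5, -5, 5, 0
d²: 25, 4, 0, 4, 25, 25, 25, 0; Σd² = 108
ρ = 1 − 6·108/(8·63) = 1 − 648/504 = -0.286

-0.286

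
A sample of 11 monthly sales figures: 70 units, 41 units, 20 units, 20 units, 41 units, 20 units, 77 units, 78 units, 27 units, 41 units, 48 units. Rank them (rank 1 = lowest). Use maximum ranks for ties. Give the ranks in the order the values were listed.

Sorted (ascending): 20, 20, 20, 27, 41, 41, 41, 48, 70, 77, 78
The 3 values of 20 occupy positions 1–3 → each gets rank 3.
The 3 values of 41 occupy positions 5–7 → each gets rank 7.

9, 7, 3, 3, 7, 3, 10, 11, 4, 7, 8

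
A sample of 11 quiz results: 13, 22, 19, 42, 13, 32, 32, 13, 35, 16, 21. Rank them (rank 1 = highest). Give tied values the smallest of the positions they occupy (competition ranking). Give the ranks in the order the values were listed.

Sorted (descending): 42, 35, 32, 32, 22, 21, 19, 16, 13, 13, 13
The 2 values of 32 occupy positions 3–4 → each gets rank 3.
The 3 values of 13 occupy positions 9–11 → each gets rank 9.

9, 5, 7, 1, 9, 3, 3, 9, 2, 8, 6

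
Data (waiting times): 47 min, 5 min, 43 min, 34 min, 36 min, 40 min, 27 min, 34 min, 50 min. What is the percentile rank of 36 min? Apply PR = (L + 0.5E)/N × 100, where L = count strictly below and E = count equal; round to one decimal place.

50.0

N = 9.
Strictly below 36: 4. Equal to 36: 1.
PR = (4 + 0.5·1)/9 × 100 = 50.0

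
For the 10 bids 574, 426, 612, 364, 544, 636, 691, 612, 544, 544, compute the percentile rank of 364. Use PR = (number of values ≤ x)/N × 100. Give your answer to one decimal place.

N = 10.
Strictly below 364: 0. Equal to 364: 1.
PR = 1/10 × 100 = 10.0

10.0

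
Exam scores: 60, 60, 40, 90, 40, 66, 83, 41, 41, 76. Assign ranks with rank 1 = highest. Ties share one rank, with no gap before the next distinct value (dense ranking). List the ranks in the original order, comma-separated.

5, 5, 7, 1, 7, 4, 2, 6, 6, 3

Sorted (descending): 90, 83, 76, 66, 60, 60, 41, 41, 40, 40
The 2 values of 60 share dense rank 5.
The 2 values of 41 share dense rank 6.
The 2 values of 40 share dense rank 7.
Remaining distinct values take the next consecutive integers.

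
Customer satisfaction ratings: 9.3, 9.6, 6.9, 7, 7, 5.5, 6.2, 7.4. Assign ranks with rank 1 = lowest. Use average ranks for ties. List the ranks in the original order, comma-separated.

7, 8, 3, 4.5, 4.5, 1, 2, 6

Sorted (ascending): 5.5, 6.2, 6.9, 7, 7, 7.4, 9.3, 9.6
The 2 values of 7 occupy positions 4–5 → average rank (4+5)/2 = 4.5.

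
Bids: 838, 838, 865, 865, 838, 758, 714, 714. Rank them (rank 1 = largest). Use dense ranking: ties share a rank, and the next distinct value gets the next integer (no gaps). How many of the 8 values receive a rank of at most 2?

Sorted (descending): 865, 865, 838, 838, 838, 758, 714, 714
The 2 values of 865 share dense rank 1.
The 3 values of 838 share dense rank 2.
The 2 values of 714 share dense rank 4.
Remaining distinct values take the next consecutive integers.
Ranks ≤ 2: {1, 1, 2, 2, 2} → 5 values.

5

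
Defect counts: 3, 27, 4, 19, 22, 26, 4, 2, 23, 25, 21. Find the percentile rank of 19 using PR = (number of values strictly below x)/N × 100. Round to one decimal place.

N = 11.
Strictly below 19: 4. Equal to 19: 1.
PR = 4/11 × 100 = 36.4

36.4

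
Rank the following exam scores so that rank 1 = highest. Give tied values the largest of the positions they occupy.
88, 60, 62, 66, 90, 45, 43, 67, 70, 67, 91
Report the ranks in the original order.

3, 9, 8, 7, 2, 10, 11, 6, 4, 6, 1

Sorted (descending): 91, 90, 88, 70, 67, 67, 66, 62, 60, 45, 43
The 2 values of 67 occupy positions 5–6 → each gets rank 6.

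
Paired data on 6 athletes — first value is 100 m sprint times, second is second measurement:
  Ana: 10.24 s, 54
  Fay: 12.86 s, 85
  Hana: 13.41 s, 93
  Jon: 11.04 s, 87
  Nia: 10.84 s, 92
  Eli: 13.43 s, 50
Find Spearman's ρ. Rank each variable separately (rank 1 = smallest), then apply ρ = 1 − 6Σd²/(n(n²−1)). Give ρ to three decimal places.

Ranks of variable 1: 1, 4, 5, 3, 2, 6
Ranks of variable 2: 2, 3, 6, 4, 5, 1
d = r₁ − r₂: -1, 1, -1, -1, -3, 5
d²: 1, 1, 1, 1, 9, 25; Σd² = 38
ρ = 1 − 6·38/(6·35) = 1 − 228/210 = -0.086

-0.086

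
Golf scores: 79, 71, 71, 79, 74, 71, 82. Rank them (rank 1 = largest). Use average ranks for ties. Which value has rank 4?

74

Sorted (descending): 82, 79, 79, 74, 71, 71, 71
The 2 values of 79 occupy positions 2–3 → average rank (2+3)/2 = 2.5.
The 3 values of 71 occupy positions 5–7 → average rank 6.
Rank 4 → value 74.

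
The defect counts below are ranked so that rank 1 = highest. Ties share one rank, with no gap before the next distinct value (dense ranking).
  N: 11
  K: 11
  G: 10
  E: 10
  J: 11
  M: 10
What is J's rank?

Sorted (descending): 11, 11, 11, 10, 10, 10
The 3 values of 11 share dense rank 1.
The 3 values of 10 share dense rank 2.
J has value 11 → rank 1.

1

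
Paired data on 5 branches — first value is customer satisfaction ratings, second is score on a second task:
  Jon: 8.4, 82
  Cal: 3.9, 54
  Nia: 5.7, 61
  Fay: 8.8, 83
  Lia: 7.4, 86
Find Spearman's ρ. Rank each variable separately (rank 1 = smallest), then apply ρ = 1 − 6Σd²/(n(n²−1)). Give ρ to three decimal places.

Ranks of variable 1: 4, 1, 2, 5, 3
Ranks of variable 2: 3, 1, 2, 4, 5
d = r₁ − r₂: 1, 0, 0, 1, -2
d²: 1, 0, 0, 1, 4; Σd² = 6
ρ = 1 − 6·6/(5·24) = 1 − 36/120 = 0.700

0.700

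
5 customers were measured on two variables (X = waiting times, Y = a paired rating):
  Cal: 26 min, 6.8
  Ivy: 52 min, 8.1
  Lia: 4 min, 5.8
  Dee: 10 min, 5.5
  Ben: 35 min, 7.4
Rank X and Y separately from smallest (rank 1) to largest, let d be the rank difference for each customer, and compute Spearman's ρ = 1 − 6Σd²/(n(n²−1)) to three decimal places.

0.900

Ranks of variable 1: 3, 5, 1, 2, 4
Ranks of variable 2: 3, 5, 2, 1, 4
d = r₁ − r₂: 0, 0, -1, 1, 0
d²: 0, 0, 1, 1, 0; Σd² = 2
ρ = 1 − 6·2/(5·24) = 1 − 12/120 = 0.900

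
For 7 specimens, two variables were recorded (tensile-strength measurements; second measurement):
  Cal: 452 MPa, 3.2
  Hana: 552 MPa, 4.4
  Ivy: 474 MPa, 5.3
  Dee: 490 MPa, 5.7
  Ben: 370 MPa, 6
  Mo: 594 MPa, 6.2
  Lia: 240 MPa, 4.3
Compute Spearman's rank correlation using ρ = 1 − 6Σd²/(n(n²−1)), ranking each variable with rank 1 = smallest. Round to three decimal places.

Ranks of variable 1: 3, 6, 4, 5, 2, 7, 1
Ranks of variable 2: 1, 3, 4, 5, 6, 7, 2
d = r₁ − r₂: 2, 3, 0, 0, -4, 0, -1
d²: 4, 9, 0, 0, 16, 0, 1; Σd² = 30
ρ = 1 − 6·30/(7·48) = 1 − 180/336 = 0.464

0.464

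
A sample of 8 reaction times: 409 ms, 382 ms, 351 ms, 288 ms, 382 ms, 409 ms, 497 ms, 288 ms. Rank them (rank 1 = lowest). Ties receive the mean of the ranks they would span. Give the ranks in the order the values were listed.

6.5, 4.5, 3, 1.5, 4.5, 6.5, 8, 1.5

Sorted (ascending): 288, 288, 351, 382, 382, 409, 409, 497
The 2 values of 288 occupy positions 1–2 → average rank (1+2)/2 = 1.5.
The 2 values of 382 occupy positions 4–5 → average rank (4+5)/2 = 4.5.
The 2 values of 409 occupy positions 6–7 → average rank (6+7)/2 = 6.5.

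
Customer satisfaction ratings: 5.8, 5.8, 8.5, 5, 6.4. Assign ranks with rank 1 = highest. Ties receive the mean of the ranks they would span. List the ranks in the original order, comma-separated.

Sorted (descending): 8.5, 6.4, 5.8, 5.8, 5
The 2 values of 5.8 occupy positions 3–4 → average rank (3+4)/2 = 3.5.

3.5, 3.5, 1, 5, 2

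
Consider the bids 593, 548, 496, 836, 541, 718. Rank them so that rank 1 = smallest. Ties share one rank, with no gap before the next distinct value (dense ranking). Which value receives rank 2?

541

Sorted (ascending): 496, 541, 548, 593, 718, 836
No ties — each value takes its position as its rank.
Rank 2 → value 541.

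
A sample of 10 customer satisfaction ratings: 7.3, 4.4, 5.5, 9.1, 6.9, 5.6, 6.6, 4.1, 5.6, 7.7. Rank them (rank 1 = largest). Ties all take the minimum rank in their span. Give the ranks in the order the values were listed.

3, 9, 8, 1, 4, 6, 5, 10, 6, 2

Sorted (descending): 9.1, 7.7, 7.3, 6.9, 6.6, 5.6, 5.6, 5.5, 4.4, 4.1
The 2 values of 5.6 occupy positions 6–7 → each gets rank 6.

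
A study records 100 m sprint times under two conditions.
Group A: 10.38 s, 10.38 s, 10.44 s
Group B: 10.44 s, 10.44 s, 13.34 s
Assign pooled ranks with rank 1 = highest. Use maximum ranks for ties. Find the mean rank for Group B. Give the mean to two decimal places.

Sorted (descending): 13.34, 10.44, 10.44, 10.44, 10.38, 10.38
The 3 values of 10.44 occupy positions 2–4 → each gets rank 4.
The 2 values of 10.38 occupy positions 5–6 → each gets rank 6.
Group B values → pooled ranks: 10.44→4, 10.44→4, 13.34→1
Mean rank = (4 + 4 + 1) / 3 = 3.00

3.00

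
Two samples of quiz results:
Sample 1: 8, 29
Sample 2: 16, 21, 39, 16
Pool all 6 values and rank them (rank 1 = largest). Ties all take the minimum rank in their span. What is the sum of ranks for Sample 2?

12

Sorted (descending): 39, 29, 21, 16, 16, 8
The 2 values of 16 occupy positions 4–5 → each gets rank 4.
Sample 2 values → pooled ranks: 16→4, 21→3, 39→1, 16→4
Rank sum = 4 + 3 + 1 + 4 = 12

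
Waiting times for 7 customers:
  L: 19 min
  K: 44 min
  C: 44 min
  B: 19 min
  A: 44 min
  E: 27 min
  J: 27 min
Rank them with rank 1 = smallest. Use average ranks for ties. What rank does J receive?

3.5

Sorted (ascending): 19, 19, 27, 27, 44, 44, 44
The 2 values of 19 occupy positions 1–2 → average rank (1+2)/2 = 1.5.
The 2 values of 27 occupy positions 3–4 → average rank (3+4)/2 = 3.5.
The 3 values of 44 occupy positions 5–7 → average rank 6.
J has value 27 min → rank 3.5.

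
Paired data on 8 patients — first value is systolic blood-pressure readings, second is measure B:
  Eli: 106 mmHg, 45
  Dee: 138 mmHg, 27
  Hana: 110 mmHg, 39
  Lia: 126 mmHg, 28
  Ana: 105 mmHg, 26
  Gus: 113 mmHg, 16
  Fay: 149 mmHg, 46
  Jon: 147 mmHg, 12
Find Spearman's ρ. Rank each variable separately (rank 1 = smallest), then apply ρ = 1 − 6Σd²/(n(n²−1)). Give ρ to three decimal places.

Ranks of variable 1: 2, 6, 3, 5, 1, 4, 8, 7
Ranks of variable 2: 7, 4, 6, 5, 3, 2, 8, 1
d = r₁ − r₂: -5, 2, -3, 0, -2, 2, 0, 6
d²: 25, 4, 9, 0, 4, 4, 0, 36; Σd² = 82
ρ = 1 − 6·82/(8·63) = 1 − 492/504 = 0.024

0.024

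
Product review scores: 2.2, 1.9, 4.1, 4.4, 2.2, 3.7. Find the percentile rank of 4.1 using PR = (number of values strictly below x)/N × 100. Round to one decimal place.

N = 6.
Strictly below 4.1: 4. Equal to 4.1: 1.
PR = 4/6 × 100 = 66.7

66.7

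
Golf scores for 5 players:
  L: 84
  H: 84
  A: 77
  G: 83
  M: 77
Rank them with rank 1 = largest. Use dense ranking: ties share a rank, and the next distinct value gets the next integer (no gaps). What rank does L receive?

Sorted (descending): 84, 84, 83, 77, 77
The 2 values of 84 share dense rank 1.
The 2 values of 77 share dense rank 3.
Remaining distinct values take the next consecutive integers.
L has value 84 → rank 1.

1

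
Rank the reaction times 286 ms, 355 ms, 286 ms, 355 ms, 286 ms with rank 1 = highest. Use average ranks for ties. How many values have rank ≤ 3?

2

Sorted (descending): 355, 355, 286, 286, 286
The 2 values of 355 occupy positions 1–2 → average rank (1+2)/2 = 1.5.
The 3 values of 286 occupy positions 3–5 → average rank 4.
Ranks ≤ 3: {1.5, 1.5} → 2 values.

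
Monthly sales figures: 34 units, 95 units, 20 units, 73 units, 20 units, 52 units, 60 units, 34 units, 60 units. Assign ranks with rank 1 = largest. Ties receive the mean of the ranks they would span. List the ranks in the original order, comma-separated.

6.5, 1, 8.5, 2, 8.5, 5, 3.5, 6.5, 3.5

Sorted (descending): 95, 73, 60, 60, 52, 34, 34, 20, 20
The 2 values of 60 occupy positions 3–4 → average rank (3+4)/2 = 3.5.
The 2 values of 34 occupy positions 6–7 → average rank (6+7)/2 = 6.5.
The 2 values of 20 occupy positions 8–9 → average rank (8+9)/2 = 8.5.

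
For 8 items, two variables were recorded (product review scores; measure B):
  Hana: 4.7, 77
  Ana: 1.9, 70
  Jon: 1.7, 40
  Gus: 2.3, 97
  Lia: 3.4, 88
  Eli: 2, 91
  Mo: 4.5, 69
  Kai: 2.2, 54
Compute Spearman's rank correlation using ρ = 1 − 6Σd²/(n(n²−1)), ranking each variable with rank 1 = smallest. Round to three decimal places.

Ranks of variable 1: 8, 2, 1, 5, 6, 3, 7, 4
Ranks of variable 2: 5, 4, 1, 8, 6, 7, 3, 2
d = r₁ − r₂: 3, -2, 0, -3, 0, -4, 4, 2
d²: 9, 4, 0, 9, 0, 16, 16, 4; Σd² = 58
ρ = 1 − 6·58/(8·63) = 1 − 348/504 = 0.310

0.310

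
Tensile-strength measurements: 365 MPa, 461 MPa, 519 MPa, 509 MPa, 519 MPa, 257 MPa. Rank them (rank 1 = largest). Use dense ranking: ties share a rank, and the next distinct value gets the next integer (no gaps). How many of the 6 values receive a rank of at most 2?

Sorted (descending): 519, 519, 509, 461, 365, 257
The 2 values of 519 share dense rank 1.
Remaining distinct values take the next consecutive integers.
Ranks ≤ 2: {1, 1, 2} → 3 values.

3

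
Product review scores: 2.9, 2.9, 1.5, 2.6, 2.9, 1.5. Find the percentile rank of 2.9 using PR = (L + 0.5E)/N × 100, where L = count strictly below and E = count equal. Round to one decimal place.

75.0

N = 6.
Strictly below 2.9: 3. Equal to 2.9: 3.
PR = (3 + 0.5·3)/6 × 100 = 75.0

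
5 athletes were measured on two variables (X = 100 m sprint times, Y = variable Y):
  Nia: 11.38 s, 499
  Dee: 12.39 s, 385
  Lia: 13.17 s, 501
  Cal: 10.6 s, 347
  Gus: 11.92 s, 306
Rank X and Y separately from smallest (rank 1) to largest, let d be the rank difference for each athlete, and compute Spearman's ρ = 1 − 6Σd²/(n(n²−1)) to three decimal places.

Ranks of variable 1: 2, 4, 5, 1, 3
Ranks of variable 2: 4, 3, 5, 2, 1
d = r₁ − r₂: -2, 1, 0, -1, 2
d²: 4, 1, 0, 1, 4; Σd² = 10
ρ = 1 − 6·10/(5·24) = 1 − 60/120 = 0.500

0.500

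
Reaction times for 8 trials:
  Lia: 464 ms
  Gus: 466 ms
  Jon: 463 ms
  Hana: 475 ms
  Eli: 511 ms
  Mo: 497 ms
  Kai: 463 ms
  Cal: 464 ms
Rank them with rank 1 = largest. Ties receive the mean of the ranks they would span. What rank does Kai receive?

Sorted (descending): 511, 497, 475, 466, 464, 464, 463, 463
The 2 values of 464 occupy positions 5–6 → average rank (5+6)/2 = 5.5.
The 2 values of 463 occupy positions 7–8 → average rank (7+8)/2 = 7.5.
Kai has value 463 ms → rank 7.5.

7.5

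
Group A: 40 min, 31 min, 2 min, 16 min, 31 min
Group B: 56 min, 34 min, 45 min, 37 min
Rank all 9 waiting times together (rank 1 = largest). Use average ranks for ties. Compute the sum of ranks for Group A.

33

Sorted (descending): 56, 45, 40, 37, 34, 31, 31, 16, 2
The 2 values of 31 occupy positions 6–7 → average rank (6+7)/2 = 6.5.
Group A values → pooled ranks: 40→3, 31→6.5, 2→9, 16→8, 31→6.5
Rank sum = 3 + 6.5 + 9 + 8 + 6.5 = 33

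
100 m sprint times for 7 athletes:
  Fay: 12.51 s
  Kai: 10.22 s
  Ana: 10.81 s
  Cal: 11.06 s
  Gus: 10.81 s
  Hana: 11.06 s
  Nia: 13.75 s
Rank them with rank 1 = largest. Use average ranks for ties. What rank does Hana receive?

3.5

Sorted (descending): 13.75, 12.51, 11.06, 11.06, 10.81, 10.81, 10.22
The 2 values of 11.06 occupy positions 3–4 → average rank (3+4)/2 = 3.5.
The 2 values of 10.81 occupy positions 5–6 → average rank (5+6)/2 = 5.5.
Hana has value 11.06 s → rank 3.5.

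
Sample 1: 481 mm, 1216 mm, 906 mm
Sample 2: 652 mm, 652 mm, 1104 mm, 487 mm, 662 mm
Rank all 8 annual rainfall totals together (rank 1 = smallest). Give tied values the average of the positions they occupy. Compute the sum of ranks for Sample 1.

15

Sorted (ascending): 481, 487, 652, 652, 662, 906, 1104, 1216
The 2 values of 652 occupy positions 3–4 → average rank (3+4)/2 = 3.5.
Sample 1 values → pooled ranks: 481→1, 1216→8, 906→6
Rank sum = 1 + 8 + 6 = 15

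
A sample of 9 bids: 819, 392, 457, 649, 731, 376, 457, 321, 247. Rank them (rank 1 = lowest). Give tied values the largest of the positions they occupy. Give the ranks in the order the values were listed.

Sorted (ascending): 247, 321, 376, 392, 457, 457, 649, 731, 819
The 2 values of 457 occupy positions 5–6 → each gets rank 6.

9, 4, 6, 7, 8, 3, 6, 2, 1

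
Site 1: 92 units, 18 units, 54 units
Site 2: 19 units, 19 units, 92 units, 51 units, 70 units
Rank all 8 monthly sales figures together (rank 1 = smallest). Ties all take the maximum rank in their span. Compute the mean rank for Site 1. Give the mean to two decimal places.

4.67

Sorted (ascending): 18, 19, 19, 51, 54, 70, 92, 92
The 2 values of 19 occupy positions 2–3 → each gets rank 3.
The 2 values of 92 occupy positions 7–8 → each gets rank 8.
Site 1 values → pooled ranks: 92→8, 18→1, 54→5
Mean rank = (8 + 1 + 5) / 3 = 4.67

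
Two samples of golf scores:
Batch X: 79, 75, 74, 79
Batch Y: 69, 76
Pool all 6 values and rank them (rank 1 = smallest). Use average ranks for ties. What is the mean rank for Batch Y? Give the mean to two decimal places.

2.50

Sorted (ascending): 69, 74, 75, 76, 79, 79
The 2 values of 79 occupy positions 5–6 → average rank (5+6)/2 = 5.5.
Batch Y values → pooled ranks: 69→1, 76→4
Mean rank = (1 + 4) / 2 = 2.50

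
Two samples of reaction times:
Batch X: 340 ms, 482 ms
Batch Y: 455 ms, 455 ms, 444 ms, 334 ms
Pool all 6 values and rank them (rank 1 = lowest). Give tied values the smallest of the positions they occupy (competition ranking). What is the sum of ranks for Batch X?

8

Sorted (ascending): 334, 340, 444, 455, 455, 482
The 2 values of 455 occupy positions 4–5 → each gets rank 4.
Batch X values → pooled ranks: 340→2, 482→6
Rank sum = 2 + 6 = 8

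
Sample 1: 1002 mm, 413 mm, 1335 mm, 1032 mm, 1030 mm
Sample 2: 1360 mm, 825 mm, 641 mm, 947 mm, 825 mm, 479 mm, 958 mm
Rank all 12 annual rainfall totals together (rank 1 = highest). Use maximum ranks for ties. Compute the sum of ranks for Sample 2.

53

Sorted (descending): 1360, 1335, 1032, 1030, 1002, 958, 947, 825, 825, 641, 479, 413
The 2 values of 825 occupy positions 8–9 → each gets rank 9.
Sample 2 values → pooled ranks: 1360→1, 825→9, 641→10, 947→7, 825→9, 479→11, 958→6
Rank sum = 1 + 9 + 10 + 7 + 9 + 11 + 6 = 53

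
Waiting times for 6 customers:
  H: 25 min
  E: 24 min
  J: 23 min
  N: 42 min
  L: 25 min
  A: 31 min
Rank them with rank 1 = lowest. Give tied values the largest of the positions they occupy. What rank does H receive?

4

Sorted (ascending): 23, 24, 25, 25, 31, 42
The 2 values of 25 occupy positions 3–4 → each gets rank 4.
H has value 25 min → rank 4.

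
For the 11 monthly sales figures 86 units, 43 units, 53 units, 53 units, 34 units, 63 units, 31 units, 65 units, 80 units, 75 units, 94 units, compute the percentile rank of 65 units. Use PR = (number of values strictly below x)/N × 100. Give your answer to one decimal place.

54.5

N = 11.
Strictly below 65: 6. Equal to 65: 1.
PR = 6/11 × 100 = 54.5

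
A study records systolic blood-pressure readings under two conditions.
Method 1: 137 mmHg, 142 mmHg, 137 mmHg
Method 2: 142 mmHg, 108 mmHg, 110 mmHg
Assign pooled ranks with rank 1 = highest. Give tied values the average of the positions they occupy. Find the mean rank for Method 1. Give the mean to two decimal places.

Sorted (descending): 142, 142, 137, 137, 110, 108
The 2 values of 142 occupy positions 1–2 → average rank (1+2)/2 = 1.5.
The 2 values of 137 occupy positions 3–4 → average rank (3+4)/2 = 3.5.
Method 1 values → pooled ranks: 137→3.5, 142→1.5, 137→3.5
Mean rank = (3.5 + 1.5 + 3.5) / 3 = 2.83

2.83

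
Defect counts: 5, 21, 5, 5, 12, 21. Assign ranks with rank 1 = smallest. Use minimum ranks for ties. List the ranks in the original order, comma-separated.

Sorted (ascending): 5, 5, 5, 12, 21, 21
The 3 values of 5 occupy positions 1–3 → each gets rank 1.
The 2 values of 21 occupy positions 5–6 → each gets rank 5.

1, 5, 1, 1, 4, 5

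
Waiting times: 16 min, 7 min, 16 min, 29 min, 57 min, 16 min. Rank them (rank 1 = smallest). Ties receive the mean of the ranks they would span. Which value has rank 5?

29

Sorted (ascending): 7, 16, 16, 16, 29, 57
The 3 values of 16 occupy positions 2–4 → average rank 3.
Rank 5 → value 29.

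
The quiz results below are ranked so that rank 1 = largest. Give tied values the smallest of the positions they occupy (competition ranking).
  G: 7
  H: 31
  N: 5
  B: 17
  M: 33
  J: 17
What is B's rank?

Sorted (descending): 33, 31, 17, 17, 7, 5
The 2 values of 17 occupy positions 3–4 → each gets rank 3.
B has value 17 → rank 3.

3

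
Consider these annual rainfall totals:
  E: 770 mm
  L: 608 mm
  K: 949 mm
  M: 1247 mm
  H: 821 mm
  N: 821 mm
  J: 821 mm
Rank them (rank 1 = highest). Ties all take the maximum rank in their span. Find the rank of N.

5

Sorted (descending): 1247, 949, 821, 821, 821, 770, 608
The 3 values of 821 occupy positions 3–5 → each gets rank 5.
N has value 821 mm → rank 5.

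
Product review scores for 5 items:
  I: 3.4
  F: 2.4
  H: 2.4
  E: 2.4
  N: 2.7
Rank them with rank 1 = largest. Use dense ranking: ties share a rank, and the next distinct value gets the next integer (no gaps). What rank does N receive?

2

Sorted (descending): 3.4, 2.7, 2.4, 2.4, 2.4
The 3 values of 2.4 share dense rank 3.
Remaining distinct values take the next consecutive integers.
N has value 2.7 → rank 2.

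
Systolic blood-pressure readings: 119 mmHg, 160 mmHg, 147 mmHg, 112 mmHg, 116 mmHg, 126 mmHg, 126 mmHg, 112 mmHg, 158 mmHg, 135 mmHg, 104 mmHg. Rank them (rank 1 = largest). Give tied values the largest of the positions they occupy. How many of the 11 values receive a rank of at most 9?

Sorted (descending): 160, 158, 147, 135, 126, 126, 119, 116, 112, 112, 104
The 2 values of 126 occupy positions 5–6 → each gets rank 6.
The 2 values of 112 occupy positions 9–10 → each gets rank 10.
Ranks ≤ 9: {1, 2, 3, 4, 6, 6, 7, 8} → 8 values.

8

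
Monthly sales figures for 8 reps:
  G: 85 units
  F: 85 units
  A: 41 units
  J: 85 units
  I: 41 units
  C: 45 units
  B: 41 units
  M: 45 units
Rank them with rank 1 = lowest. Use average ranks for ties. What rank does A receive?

2

Sorted (ascending): 41, 41, 41, 45, 45, 85, 85, 85
The 3 values of 41 occupy positions 1–3 → average rank 2.
The 2 values of 45 occupy positions 4–5 → average rank (4+5)/2 = 4.5.
The 3 values of 85 occupy positions 6–8 → average rank 7.
A has value 41 units → rank 2.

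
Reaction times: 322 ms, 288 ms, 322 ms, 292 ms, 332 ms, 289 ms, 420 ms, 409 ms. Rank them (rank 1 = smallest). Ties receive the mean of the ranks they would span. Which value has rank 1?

288

Sorted (ascending): 288, 289, 292, 322, 322, 332, 409, 420
The 2 values of 322 occupy positions 4–5 → average rank (4+5)/2 = 4.5.
Rank 1 → value 288.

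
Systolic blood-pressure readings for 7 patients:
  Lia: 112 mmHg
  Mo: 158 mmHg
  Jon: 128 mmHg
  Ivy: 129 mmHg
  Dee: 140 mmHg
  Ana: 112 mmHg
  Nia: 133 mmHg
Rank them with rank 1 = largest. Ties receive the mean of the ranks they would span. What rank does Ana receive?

Sorted (descending): 158, 140, 133, 129, 128, 112, 112
The 2 values of 112 occupy positions 6–7 → average rank (6+7)/2 = 6.5.
Ana has value 112 mmHg → rank 6.5.

6.5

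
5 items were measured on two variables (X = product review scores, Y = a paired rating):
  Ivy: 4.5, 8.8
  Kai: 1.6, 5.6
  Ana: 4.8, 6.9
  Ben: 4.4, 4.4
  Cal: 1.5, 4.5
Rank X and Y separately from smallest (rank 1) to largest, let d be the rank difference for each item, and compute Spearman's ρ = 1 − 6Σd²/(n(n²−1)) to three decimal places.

0.600

Ranks of variable 1: 4, 2, 5, 3, 1
Ranks of variable 2: 5, 3, 4, 1, 2
d = r₁ − r₂: -1, -1, 1, 2, -1
d²: 1, 1, 1, 4, 1; Σd² = 8
ρ = 1 − 6·8/(5·24) = 1 − 48/120 = 0.600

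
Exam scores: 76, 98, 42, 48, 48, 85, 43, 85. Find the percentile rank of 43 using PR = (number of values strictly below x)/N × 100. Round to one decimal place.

N = 8.
Strictly below 43: 1. Equal to 43: 1.
PR = 1/8 × 100 = 12.5

12.5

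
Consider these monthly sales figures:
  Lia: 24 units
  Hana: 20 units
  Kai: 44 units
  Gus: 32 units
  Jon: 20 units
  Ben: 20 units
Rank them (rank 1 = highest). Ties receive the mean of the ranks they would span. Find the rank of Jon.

5

Sorted (descending): 44, 32, 24, 20, 20, 20
The 3 values of 20 occupy positions 4–6 → average rank 5.
Jon has value 20 units → rank 5.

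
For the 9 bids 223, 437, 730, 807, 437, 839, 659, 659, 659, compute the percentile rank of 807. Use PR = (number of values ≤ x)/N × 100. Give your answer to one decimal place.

N = 9.
Strictly below 807: 7. Equal to 807: 1.
PR = 8/9 × 100 = 88.9

88.9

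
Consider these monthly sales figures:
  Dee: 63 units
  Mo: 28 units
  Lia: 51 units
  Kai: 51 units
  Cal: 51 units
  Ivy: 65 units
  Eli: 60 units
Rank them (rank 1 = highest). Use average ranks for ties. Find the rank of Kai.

Sorted (descending): 65, 63, 60, 51, 51, 51, 28
The 3 values of 51 occupy positions 4–6 → average rank 5.
Kai has value 51 units → rank 5.

5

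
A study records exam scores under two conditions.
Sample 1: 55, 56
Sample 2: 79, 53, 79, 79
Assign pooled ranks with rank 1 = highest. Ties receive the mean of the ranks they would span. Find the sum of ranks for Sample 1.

Sorted (descending): 79, 79, 79, 56, 55, 53
The 3 values of 79 occupy positions 1–3 → average rank 2.
Sample 1 values → pooled ranks: 55→5, 56→4
Rank sum = 5 + 4 = 9

9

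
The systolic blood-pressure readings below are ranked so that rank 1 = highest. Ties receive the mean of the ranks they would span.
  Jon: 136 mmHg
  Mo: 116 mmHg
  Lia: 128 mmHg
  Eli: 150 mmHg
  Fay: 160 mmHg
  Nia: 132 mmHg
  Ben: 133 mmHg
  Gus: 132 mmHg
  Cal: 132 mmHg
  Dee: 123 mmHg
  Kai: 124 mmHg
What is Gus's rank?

6

Sorted (descending): 160, 150, 136, 133, 132, 132, 132, 128, 124, 123, 116
The 3 values of 132 occupy positions 5–7 → average rank 6.
Gus has value 132 mmHg → rank 6.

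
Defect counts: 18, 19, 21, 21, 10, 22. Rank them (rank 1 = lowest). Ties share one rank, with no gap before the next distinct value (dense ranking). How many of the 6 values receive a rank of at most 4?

Sorted (ascending): 10, 18, 19, 21, 21, 22
The 2 values of 21 share dense rank 4.
Remaining distinct values take the next consecutive integers.
Ranks ≤ 4: {1, 2, 3, 4, 4} → 5 values.

5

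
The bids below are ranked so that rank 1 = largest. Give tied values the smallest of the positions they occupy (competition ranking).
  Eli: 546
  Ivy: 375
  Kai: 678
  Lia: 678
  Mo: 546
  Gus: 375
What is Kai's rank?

Sorted (descending): 678, 678, 546, 546, 375, 375
The 2 values of 678 occupy positions 1–2 → each gets rank 1.
The 2 values of 546 occupy positions 3–4 → each gets rank 3.
The 2 values of 375 occupy positions 5–6 → each gets rank 5.
Kai has value 678 → rank 1.

1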